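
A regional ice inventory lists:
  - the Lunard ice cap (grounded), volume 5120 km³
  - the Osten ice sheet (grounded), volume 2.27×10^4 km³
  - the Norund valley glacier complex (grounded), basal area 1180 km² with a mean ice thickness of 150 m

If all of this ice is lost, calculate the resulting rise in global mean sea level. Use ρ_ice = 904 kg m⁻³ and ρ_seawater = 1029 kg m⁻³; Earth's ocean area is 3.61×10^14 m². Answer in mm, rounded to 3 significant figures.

Lunard: 5120 km³ × (904/1029) = 4498 km³ of water.
Osten: 2.27×10^4 km³ × (904/1029) = 1.994×10^4 km³ of water.
Norund: ice volume = 1180 km² × 150 m = 177.0 km³; 177.0 × (904/1029) = 155.5 km³ of water.
Total added water ≈ 2.460×10^13 m³ over 3.61×10^14 m² → Δh = 0.0681 m = 68.1 mm.

≈ 68.1 mm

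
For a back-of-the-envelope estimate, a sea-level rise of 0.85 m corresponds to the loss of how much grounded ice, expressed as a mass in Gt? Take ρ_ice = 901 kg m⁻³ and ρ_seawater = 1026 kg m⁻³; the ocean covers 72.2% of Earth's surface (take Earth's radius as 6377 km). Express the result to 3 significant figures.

Required water volume = Δh × A = 0.85 m × 3.69×10^14 m² = 3.136×10^14 m³.
ρ_w = 1026 kg m⁻³, so the mass of water = 3.136×10^14 m³ × 1026 kg m⁻³ = 3.218×10^17 kg = 3.22×10^5 Gt (and the same mass of ice, by conservation).

≈ 3.22×10^5 Gt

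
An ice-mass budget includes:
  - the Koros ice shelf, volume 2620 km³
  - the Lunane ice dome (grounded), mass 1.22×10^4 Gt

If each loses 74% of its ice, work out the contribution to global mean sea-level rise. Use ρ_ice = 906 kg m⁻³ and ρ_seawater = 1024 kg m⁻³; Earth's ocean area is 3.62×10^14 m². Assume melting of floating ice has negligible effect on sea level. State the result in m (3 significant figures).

The Koros ice shelf is floating and already displaces its own weight of water, so its melt adds essentially nothing to sea level.
Lunane: 0.74 × 1.22×10^4 Gt = 9.028×10^15 kg; dividing by ρ_w = 1024 kg m⁻³ gives 8.816×10^12 m³ of water.
Total added water ≈ 8.816×10^12 m³ over 3.62×10^14 m² → Δh = 0.0244 m.

≈ 0.0244 m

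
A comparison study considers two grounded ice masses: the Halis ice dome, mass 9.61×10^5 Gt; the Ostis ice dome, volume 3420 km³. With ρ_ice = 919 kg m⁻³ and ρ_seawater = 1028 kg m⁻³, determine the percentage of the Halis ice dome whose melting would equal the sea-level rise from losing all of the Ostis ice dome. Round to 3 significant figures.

≈ 0.327 %

Equal sea-level rise means equal mass of meltwater, i.e. equal mass of ice lost.
Ice mass of Ostis: 3.143×10^15 kg; ice mass of Halis: 9.610×10^17 kg.
Fraction required = 3.143×10^15 / 9.610×10^17 = 3.27×10^-3 → 0.327 %.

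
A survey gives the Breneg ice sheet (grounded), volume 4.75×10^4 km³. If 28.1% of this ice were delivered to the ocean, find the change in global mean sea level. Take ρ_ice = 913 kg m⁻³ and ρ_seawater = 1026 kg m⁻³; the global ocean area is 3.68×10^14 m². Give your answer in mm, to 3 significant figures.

≈ 32.3 mm

Breneg: 0.281 × 4.75×10^4 km³ × (913/1026) = 1.188×10^4 km³ of water.
Spread over 3.68×10^14 m² of ocean, Δh = 1.188×10^13 / 3.68×10^14 = 0.0323 m = 32.3 mm.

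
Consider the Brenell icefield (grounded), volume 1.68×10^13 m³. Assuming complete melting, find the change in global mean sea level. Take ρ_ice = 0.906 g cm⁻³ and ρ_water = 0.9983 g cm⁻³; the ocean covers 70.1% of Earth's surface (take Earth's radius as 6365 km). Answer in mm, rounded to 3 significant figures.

≈ 42.7 mm

Brenell: 1.68×10^13 m³ × (906/998.3) = 1.525×10^13 m³ of water.
Spread over 3.57×10^14 m² of ocean, Δh = 1.525×10^13 / 3.57×10^14 = 0.0427 m = 42.7 mm.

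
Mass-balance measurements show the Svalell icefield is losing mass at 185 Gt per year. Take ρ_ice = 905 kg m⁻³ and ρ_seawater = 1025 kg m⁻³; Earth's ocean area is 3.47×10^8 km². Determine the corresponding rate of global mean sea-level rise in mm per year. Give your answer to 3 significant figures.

≈ 0.520 mm/yr

ρ_w = 1025 kg m⁻³. Annual water volume added = 185 Gt / ρ_w = 1.850×10^14 kg / 1025 kg m⁻³ = 1.805×10^11 m³.
Δh per year = 1.805×10^11 / 3.47×10^14 = 5.20×10^-4 m = 0.520 mm.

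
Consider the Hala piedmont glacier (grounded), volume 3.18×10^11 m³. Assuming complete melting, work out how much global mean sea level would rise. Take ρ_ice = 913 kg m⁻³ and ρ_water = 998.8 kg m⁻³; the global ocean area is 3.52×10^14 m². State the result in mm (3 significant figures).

Hala: 3.18×10^11 m³ × (913/998.8) = 2.907×10^11 m³ of water.
Spread over 3.52×10^14 m² of ocean, Δh = 2.907×10^11 / 3.52×10^14 = 8.26×10^-4 m = 0.826 mm.

≈ 0.826 mm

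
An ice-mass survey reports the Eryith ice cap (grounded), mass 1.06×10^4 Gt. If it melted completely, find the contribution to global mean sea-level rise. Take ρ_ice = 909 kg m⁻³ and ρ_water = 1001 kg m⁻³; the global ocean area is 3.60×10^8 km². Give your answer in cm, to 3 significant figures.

Eryith: 1.06×10^4 Gt = 1.060×10^16 kg; dividing by ρ_w = 1001 kg m⁻³ gives 1.059×10^13 m³ of water.
Spread over 3.60×10^14 m² of ocean, Δh = 1.059×10^13 / 3.60×10^14 = 0.0294 m = 2.94 cm.

≈ 2.94 cm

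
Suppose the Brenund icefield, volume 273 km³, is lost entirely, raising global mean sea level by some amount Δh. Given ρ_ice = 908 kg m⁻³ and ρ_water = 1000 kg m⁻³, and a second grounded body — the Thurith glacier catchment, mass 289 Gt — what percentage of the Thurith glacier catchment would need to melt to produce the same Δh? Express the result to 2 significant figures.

Equal sea-level rise means equal mass of meltwater, i.e. equal mass of ice lost.
Ice mass of Brenund: 2.479×10^14 kg; ice mass of Thurith: 2.890×10^14 kg.
Fraction required = 2.479×10^14 / 2.890×10^14 = 0.858 → 86 %.

≈ 86 %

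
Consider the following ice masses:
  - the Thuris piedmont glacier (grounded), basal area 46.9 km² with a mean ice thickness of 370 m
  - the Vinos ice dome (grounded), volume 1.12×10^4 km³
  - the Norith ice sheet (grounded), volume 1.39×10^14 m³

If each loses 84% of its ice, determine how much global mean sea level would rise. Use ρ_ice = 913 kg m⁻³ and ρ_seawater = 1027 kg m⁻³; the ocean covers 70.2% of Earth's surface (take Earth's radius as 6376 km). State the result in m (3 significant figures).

Thuris: ice volume = 46.9 km² × 370 m = 17.35 km³; 0.84 × 17.35 × (913/1027) = 12.96 km³ of water.
Vinos: 0.84 × 1.12×10^4 km³ × (913/1027) = 8364 km³ of water.
Norith: 0.84 × 1.39×10^14 m³ × (913/1027) = 1.038×10^14 m³ of water.
Total added water ≈ 1.122×10^14 m³ over 3.59×10^14 m² → Δh = 0.313 m.

≈ 0.313 m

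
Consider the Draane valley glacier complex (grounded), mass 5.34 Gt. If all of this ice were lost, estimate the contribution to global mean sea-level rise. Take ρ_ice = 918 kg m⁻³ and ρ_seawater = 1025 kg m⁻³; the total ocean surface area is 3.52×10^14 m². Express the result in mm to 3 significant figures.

≈ 0.0148 mm

Draane: 5.34 Gt = 5.340×10^12 kg; dividing by ρ_w = 1025 kg m⁻³ gives 5.210×10^9 m³ of water.
Spread over 3.52×10^14 m² of ocean, Δh = 5.210×10^9 / 3.52×10^14 = 1.48×10^-5 m = 0.0148 mm.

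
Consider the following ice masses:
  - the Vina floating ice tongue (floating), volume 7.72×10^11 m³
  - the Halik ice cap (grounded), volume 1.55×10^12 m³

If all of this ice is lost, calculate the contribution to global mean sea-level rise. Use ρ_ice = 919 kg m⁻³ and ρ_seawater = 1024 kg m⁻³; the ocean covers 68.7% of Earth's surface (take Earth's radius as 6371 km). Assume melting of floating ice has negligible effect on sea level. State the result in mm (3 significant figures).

≈ 3.97 mm

The Vina floating ice tongue is floating and already displaces its own weight of water, so its melt adds essentially nothing to sea level.
Halik: 1.55×10^12 m³ × (919/1024) = 1.391×10^12 m³ of water.
Total added water ≈ 1.391×10^12 m³ over 3.50×10^14 m² → Δh = 3.97×10^-3 m = 3.97 mm.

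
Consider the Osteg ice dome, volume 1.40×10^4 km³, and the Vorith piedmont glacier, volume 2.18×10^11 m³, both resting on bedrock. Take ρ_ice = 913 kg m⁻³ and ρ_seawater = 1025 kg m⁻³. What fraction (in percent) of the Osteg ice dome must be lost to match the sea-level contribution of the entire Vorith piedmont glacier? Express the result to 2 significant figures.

≈ 1.6 %

Equal sea-level rise means equal mass of meltwater, i.e. equal mass of ice lost.
Ice mass of Vorith: 1.990×10^14 kg; ice mass of Osteg: 1.278×10^16 kg.
Fraction required = 1.990×10^14 / 1.278×10^16 = 0.0156 → 1.6 %.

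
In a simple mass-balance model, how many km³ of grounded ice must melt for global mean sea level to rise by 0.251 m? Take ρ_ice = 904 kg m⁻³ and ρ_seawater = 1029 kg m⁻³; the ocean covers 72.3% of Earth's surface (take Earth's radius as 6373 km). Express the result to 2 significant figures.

Required water volume = Δh × A = 0.251 m × 3.69×10^14 m² = 9.262×10^13 m³ = 9.262×10^4 km³.
Ice volume = water volume × ρ_w/ρ_ice = 9.262×10^4 × 1029/904 = 1.1×10^5 km³.

≈ 1.1×10^5 km³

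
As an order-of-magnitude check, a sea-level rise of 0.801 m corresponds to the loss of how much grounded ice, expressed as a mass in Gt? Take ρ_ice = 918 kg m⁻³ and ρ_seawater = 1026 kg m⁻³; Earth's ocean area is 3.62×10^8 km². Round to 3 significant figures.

Required water volume = Δh × A = 0.801 m × 3.62×10^14 m² = 2.900×10^14 m³.
ρ_w = 1026 kg m⁻³, so the mass of water = 2.900×10^14 m³ × 1026 kg m⁻³ = 2.975×10^17 kg = 2.98×10^5 Gt (and the same mass of ice, by conservation).

≈ 2.98×10^5 Gt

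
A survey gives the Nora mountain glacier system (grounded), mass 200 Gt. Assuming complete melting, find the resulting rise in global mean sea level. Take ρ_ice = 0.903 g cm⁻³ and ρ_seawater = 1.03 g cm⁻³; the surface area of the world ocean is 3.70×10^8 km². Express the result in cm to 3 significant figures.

Nora: 200 Gt = 2.000×10^14 kg; dividing by ρ_w = 1.03 g cm⁻³ = 1030 kg m⁻³ gives 1.942×10^11 m³ of water.
Spread over 3.70×10^14 m² of ocean, Δh = 1.942×10^11 / 3.70×10^14 = 5.25×10^-4 m = 0.0525 cm.

≈ 0.0525 cm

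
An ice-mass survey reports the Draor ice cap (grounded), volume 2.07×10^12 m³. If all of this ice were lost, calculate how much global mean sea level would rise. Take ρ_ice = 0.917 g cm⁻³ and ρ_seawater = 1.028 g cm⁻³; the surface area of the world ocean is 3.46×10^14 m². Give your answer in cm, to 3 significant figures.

≈ 0.534 cm

Draor: 2.07×10^12 m³ × (917/1028) = 1.846×10^12 m³ of water.
Spread over 3.46×10^14 m² of ocean, Δh = 1.846×10^12 / 3.46×10^14 = 5.34×10^-3 m = 0.534 cm.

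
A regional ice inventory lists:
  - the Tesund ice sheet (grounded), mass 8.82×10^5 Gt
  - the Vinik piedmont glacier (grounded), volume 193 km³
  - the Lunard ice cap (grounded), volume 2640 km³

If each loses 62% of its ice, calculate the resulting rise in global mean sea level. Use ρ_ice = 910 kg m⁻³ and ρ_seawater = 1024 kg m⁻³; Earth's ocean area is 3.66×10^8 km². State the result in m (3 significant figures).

≈ 1.46 m

Tesund: 0.62 × 8.82×10^5 Gt = 5.468×10^17 kg; dividing by ρ_w = 1024 kg m⁻³ gives 5.340×10^14 m³ of water.
Vinik: 0.62 × 193 km³ × (910/1024) = 106.3 km³ of water.
Lunard: 0.62 × 2640 km³ × (910/1024) = 1455 km³ of water.
Total added water ≈ 5.356×10^14 m³ over 3.66×10^14 m² → Δh = 1.46 m.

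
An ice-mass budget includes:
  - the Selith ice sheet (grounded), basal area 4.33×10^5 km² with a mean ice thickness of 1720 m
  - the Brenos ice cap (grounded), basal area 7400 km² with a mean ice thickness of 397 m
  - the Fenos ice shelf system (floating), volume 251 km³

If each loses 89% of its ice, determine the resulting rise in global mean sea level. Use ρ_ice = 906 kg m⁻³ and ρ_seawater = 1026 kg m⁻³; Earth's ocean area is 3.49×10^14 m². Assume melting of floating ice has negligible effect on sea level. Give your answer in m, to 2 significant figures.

≈ 1.7 m

Selith: ice volume = 4.33×10^5 km² × 1720 m = 7.448×10^5 km³; 0.89 × 7.448×10^5 × (906/1026) = 5.853×10^5 km³ of water.
Brenos: ice volume = 7400 km² × 397 m = 2938 km³; 0.89 × 2938 × (906/1026) = 2309 km³ of water.
The Fenos ice shelf system is floating and already displaces its own weight of water, so its melt adds essentially nothing to sea level.
Total added water ≈ 5.876×10^14 m³ over 3.49×10^14 m² → Δh = 1.68 m.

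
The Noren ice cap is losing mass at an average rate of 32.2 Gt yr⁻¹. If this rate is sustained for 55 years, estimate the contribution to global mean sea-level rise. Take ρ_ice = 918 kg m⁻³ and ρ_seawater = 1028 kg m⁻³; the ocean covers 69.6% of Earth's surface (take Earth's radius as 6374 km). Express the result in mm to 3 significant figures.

≈ 4.85 mm

Total mass lost = 32.2 Gt/yr × 55 yr = 1771 Gt = 1.771×10^15 kg.
ρ_w = 1028 kg m⁻³, so water volume = 1.771×10^15 / 1028 = 1.723×10^12 m³.
Δh = 1.723×10^12 / 3.55×10^14 = 4.85×10^-3 m = 4.85 mm.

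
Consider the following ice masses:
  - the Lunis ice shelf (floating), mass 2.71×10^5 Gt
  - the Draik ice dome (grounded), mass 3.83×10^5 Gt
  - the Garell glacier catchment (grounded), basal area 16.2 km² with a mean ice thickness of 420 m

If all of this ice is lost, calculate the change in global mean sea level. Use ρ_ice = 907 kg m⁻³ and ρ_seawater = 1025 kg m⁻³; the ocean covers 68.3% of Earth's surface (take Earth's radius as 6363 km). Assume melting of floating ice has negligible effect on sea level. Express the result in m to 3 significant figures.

≈ 1.08 m

The Lunis ice shelf is floating and already displaces its own weight of water, so its melt adds essentially nothing to sea level.
Draik: 3.83×10^5 Gt = 3.830×10^17 kg; dividing by ρ_w = 1025 kg m⁻³ gives 3.737×10^14 m³ of water.
Garell: ice volume = 16.2 km² × 420 m = 6.804 km³; 6.804 × (907/1025) = 6.021 km³ of water.
Total added water ≈ 3.737×10^14 m³ over 3.47×10^14 m² → Δh = 1.08 m.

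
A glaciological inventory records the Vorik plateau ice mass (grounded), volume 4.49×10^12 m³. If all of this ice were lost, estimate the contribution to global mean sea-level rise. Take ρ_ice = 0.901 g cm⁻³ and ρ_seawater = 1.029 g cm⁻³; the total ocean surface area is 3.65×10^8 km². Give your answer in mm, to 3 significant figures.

≈ 10.8 mm

Vorik: 4.49×10^12 m³ × (901/1029) = 3.931×10^12 m³ of water.
Spread over 3.65×10^14 m² of ocean, Δh = 3.931×10^12 / 3.65×10^14 = 0.0108 m = 10.8 mm.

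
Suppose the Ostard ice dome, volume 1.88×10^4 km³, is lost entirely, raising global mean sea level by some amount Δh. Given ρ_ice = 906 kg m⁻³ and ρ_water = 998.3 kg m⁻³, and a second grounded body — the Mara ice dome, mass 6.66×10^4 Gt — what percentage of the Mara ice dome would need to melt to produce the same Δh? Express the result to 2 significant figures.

Equal sea-level rise means equal mass of meltwater, i.e. equal mass of ice lost.
Ice mass of Ostard: 1.703×10^16 kg; ice mass of Mara: 6.660×10^16 kg.
Fraction required = 1.703×10^16 / 6.660×10^16 = 0.256 → 26 %.

≈ 26 %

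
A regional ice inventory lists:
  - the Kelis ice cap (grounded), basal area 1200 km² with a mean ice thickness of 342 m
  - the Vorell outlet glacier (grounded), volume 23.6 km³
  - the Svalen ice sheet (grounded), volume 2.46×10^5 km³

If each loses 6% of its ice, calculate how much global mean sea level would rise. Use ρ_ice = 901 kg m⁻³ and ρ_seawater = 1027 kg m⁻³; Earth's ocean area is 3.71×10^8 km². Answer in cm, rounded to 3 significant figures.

≈ 3.50 cm

Kelis: ice volume = 1200 km² × 342 m = 410.4 km³; 0.06 × 410.4 × (901/1027) = 21.60 km³ of water.
Vorell: 0.06 × 23.6 km³ × (901/1027) = 1.242 km³ of water.
Svalen: 0.06 × 2.46×10^5 km³ × (901/1027) = 1.295×10^4 km³ of water.
Total added water ≈ 1.297×10^13 m³ over 3.71×10^14 m² → Δh = 0.0350 m = 3.50 cm.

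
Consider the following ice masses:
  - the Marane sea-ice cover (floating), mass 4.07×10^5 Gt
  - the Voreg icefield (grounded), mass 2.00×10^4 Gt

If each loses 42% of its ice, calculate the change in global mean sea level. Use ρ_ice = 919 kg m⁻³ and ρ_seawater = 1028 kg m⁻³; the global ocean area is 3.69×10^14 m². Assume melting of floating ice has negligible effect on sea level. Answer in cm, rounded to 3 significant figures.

The Marane sea-ice cover is floating and already displaces its own weight of water, so its melt adds essentially nothing to sea level.
Voreg: 0.42 × 2.00×10^4 Gt = 8.400×10^15 kg; dividing by ρ_w = 1028 kg m⁻³ gives 8.171×10^12 m³ of water.
Total added water ≈ 8.171×10^12 m³ over 3.69×10^14 m² → Δh = 0.0221 m = 2.21 cm.

≈ 2.21 cm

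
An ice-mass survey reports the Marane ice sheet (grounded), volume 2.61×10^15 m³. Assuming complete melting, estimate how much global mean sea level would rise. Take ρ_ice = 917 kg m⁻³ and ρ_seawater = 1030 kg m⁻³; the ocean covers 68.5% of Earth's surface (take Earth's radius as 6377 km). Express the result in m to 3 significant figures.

Marane: 2.61×10^15 m³ × (917/1030) = 2.324×10^15 m³ of water.
Spread over 3.50×10^14 m² of ocean, Δh = 2.324×10^15 / 3.50×10^14 = 6.64 m.

≈ 6.64 m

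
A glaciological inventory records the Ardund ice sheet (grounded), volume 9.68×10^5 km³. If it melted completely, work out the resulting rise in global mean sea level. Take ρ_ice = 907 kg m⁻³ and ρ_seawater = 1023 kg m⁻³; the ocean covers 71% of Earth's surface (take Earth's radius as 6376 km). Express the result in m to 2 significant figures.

Ardund: 9.68×10^5 km³ × (907/1023) = 8.582×10^5 km³ of water.
Spread over 3.63×10^14 m² of ocean, Δh = 8.582×10^14 / 3.63×10^14 = 2.37 m.

≈ 2.4 m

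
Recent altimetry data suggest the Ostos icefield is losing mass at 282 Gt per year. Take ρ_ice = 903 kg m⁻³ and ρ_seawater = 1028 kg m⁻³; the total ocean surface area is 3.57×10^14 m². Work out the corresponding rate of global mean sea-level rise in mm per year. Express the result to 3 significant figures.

ρ_w = 1028 kg m⁻³. Annual water volume added = 282 Gt / ρ_w = 2.820×10^14 kg / 1028 kg m⁻³ = 2.743×10^11 m³.
Δh per year = 2.743×10^11 / 3.57×10^14 = 7.68×10^-4 m = 0.768 mm.

≈ 0.768 mm/yr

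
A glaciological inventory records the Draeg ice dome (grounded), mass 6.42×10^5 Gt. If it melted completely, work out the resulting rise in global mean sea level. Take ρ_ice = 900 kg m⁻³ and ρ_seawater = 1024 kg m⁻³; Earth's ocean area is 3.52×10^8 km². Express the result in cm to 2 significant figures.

Draeg: 6.42×10^5 Gt = 6.420×10^17 kg; dividing by ρ_w = 1024 kg m⁻³ gives 6.270×10^14 m³ of water.
Spread over 3.52×10^14 m² of ocean, Δh = 6.270×10^14 / 3.52×10^14 = 1.78 m = 180 cm.

≈ 180 cm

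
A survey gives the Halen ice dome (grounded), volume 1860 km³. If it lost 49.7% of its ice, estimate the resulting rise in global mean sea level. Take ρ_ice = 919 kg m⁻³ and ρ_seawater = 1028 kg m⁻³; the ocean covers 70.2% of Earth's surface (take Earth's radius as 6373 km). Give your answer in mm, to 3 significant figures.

Halen: 0.497 × 1860 km³ × (919/1028) = 826.4 km³ of water.
Spread over 3.58×10^14 m² of ocean, Δh = 8.264×10^11 / 3.58×10^14 = 2.31×10^-3 m = 2.31 mm.

≈ 2.31 mm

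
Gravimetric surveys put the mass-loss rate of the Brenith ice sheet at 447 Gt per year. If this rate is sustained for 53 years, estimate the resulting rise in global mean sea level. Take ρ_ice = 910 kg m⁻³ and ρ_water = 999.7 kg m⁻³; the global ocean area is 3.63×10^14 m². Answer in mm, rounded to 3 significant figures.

≈ 65.3 mm

Total mass lost = 447 Gt/yr × 53 yr = 2.369×10^4 Gt = 2.369×10^16 kg.
ρ_w = 999.7 kg m⁻³, so water volume = 2.369×10^16 / 999.7 = 2.370×10^13 m³.
Δh = 2.370×10^13 / 3.63×10^14 = 0.0653 m = 65.3 mm.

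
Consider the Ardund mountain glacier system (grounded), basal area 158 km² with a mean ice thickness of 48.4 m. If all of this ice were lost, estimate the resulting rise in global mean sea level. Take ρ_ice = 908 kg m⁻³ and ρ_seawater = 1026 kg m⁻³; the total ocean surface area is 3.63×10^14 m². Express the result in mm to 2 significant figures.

Ardund: ice volume = 158 km² × 48.4 m = 7.647 km³; 7.647 × (908/1026) = 6.768 km³ of water.
Spread over 3.63×10^14 m² of ocean, Δh = 6.768×10^9 / 3.63×10^14 = 1.86×10^-5 m = 0.019 mm.

≈ 0.019 mm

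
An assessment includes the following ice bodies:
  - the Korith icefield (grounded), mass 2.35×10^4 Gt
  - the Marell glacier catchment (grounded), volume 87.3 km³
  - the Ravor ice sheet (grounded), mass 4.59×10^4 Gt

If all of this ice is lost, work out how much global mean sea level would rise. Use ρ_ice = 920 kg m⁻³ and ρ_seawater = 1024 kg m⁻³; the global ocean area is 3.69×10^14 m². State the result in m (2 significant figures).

≈ 0.18 m

Korith: 2.35×10^4 Gt = 2.350×10^16 kg; dividing by ρ_w = 1024 kg m⁻³ gives 2.295×10^13 m³ of water.
Marell: 87.3 km³ × (920/1024) = 78.43 km³ of water.
Ravor: 4.59×10^4 Gt = 4.590×10^16 kg; dividing by ρ_w = 1024 kg m⁻³ gives 4.482×10^13 m³ of water.
Total added water ≈ 6.785×10^13 m³ over 3.69×10^14 m² → Δh = 0.184 m.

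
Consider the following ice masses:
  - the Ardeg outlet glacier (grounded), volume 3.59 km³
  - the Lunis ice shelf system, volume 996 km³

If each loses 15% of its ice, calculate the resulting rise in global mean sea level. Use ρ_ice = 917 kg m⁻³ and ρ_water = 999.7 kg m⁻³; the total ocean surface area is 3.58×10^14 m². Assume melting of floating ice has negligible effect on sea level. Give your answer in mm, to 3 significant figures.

≈ 1.38×10^-3 mm

Ardeg: 0.15 × 3.59 km³ × (917/999.7) = 0.4940 km³ of water.
The Lunis ice shelf system is floating and already displaces its own weight of water, so its melt adds essentially nothing to sea level.
Total added water ≈ 4.940×10^8 m³ over 3.58×10^14 m² → Δh = 1.38×10^-6 m = 1.38×10^-3 mm.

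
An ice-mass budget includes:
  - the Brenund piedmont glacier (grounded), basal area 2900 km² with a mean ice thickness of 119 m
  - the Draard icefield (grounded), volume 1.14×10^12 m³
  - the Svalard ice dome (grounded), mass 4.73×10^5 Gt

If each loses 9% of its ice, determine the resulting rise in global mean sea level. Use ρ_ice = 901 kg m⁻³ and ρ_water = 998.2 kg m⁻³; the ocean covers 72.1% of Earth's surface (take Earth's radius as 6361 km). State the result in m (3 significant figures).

Brenund: ice volume = 2900 km² × 119 m = 345.1 km³; 0.09 × 345.1 × (901/998.2) = 28.03 km³ of water.
Draard: 0.09 × 1.14×10^12 m³ × (901/998.2) = 9.261×10^10 m³ of water.
Svalard: 0.09 × 4.73×10^5 Gt = 4.257×10^16 kg; dividing by ρ_w = 998.2 kg m⁻³ gives 4.265×10^13 m³ of water.
Total added water ≈ 4.277×10^13 m³ over 3.67×10^14 m² → Δh = 0.117 m.

≈ 0.117 m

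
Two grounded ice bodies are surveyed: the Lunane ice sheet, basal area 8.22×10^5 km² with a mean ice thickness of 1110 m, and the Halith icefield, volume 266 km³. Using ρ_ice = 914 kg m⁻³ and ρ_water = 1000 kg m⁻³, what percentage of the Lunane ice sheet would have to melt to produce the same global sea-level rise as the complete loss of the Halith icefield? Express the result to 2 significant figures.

≈ 0.029 %

Equal sea-level rise means equal mass of meltwater, i.e. equal mass of ice lost.
Ice mass of Halith: 2.431×10^14 kg; ice mass of Lunane: 8.340×10^17 kg.
Fraction required = 2.431×10^14 / 8.340×10^17 = 2.92×10^-4 → 0.029 %.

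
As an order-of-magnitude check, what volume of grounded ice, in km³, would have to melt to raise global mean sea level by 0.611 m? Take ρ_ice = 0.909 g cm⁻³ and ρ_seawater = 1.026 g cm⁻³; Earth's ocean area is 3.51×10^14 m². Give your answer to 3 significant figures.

Required water volume = Δh × A = 0.611 m × 3.51×10^14 m² = 2.145×10^14 m³ = 2.145×10^5 km³.
Ice volume = water volume × ρ_w/ρ_ice = 2.145×10^5 × 1026/909 = 2.42×10^5 km³.

≈ 2.42×10^5 km³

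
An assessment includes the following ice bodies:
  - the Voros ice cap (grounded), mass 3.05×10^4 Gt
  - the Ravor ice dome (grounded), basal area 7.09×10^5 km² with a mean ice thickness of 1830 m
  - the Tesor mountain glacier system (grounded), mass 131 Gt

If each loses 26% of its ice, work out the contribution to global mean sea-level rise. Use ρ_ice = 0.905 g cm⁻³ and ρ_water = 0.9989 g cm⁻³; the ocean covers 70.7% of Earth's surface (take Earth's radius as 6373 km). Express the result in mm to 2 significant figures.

≈ 870 mm

Voros: 0.26 × 3.05×10^4 Gt = 7.930×10^15 kg; dividing by ρ_w = 0.9989 g cm⁻³ = 998.9 kg m⁻³ gives 7.939×10^12 m³ of water.
Ravor: ice volume = 7.09×10^5 km² × 1830 m = 1.297×10^6 km³; 0.26 × 1.297×10^6 × (905/998.9) = 3.056×10^5 km³ of water.
Tesor: 0.26 × 131 Gt = 3.406×10^13 kg; dividing by ρ_w = 998.9 kg m⁻³ gives 3.410×10^10 m³ of water.
Total added water ≈ 3.136×10^14 m³ over 3.61×10^14 m² → Δh = 0.869 m = 870 mm.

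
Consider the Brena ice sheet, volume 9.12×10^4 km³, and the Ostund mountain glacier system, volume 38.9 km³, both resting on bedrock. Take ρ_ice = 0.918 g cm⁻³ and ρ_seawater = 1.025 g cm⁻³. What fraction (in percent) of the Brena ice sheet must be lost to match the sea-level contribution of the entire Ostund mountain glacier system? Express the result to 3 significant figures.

Equal sea-level rise means equal mass of meltwater, i.e. equal mass of ice lost.
Ice mass of Ostund: 3.571×10^13 kg; ice mass of Brena: 8.372×10^16 kg.
Fraction required = 3.571×10^13 / 8.372×10^16 = 4.27×10^-4 → 0.0427 %.

≈ 0.0427 %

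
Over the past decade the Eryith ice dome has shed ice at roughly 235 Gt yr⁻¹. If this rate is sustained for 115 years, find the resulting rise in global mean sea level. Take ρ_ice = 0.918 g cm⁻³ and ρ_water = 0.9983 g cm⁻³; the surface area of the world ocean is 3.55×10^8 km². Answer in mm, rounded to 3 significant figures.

Total mass lost = 235 Gt/yr × 115 yr = 2.702×10^4 Gt = 2.702×10^16 kg.
ρ_w = 0.9983 g cm⁻³ = 998.3 kg m⁻³, so water volume = 2.702×10^16 / 998.3 = 2.707×10^13 m³.
Δh = 2.707×10^13 / 3.55×10^14 = 0.0763 m = 76.3 mm.

≈ 76.3 mm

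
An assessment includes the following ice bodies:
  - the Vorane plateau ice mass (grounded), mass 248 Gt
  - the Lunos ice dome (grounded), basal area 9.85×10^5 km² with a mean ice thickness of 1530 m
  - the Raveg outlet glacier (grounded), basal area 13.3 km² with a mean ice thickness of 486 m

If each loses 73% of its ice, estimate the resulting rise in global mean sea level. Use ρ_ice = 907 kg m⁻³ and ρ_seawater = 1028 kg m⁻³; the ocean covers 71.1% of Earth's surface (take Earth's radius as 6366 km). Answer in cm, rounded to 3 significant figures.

≈ 268 cm

Vorane: 0.73 × 248 Gt = 1.810×10^14 kg; dividing by ρ_w = 1028 kg m⁻³ gives 1.761×10^11 m³ of water.
Lunos: ice volume = 9.85×10^5 km² × 1530 m = 1.507×10^6 km³; 0.73 × 1.507×10^6 × (907/1028) = 9.707×10^5 km³ of water.
Raveg: ice volume = 13.3 km² × 486 m = 6.464 km³; 0.73 × 6.464 × (907/1028) = 4.163 km³ of water.
Total added water ≈ 9.708×10^14 m³ over 3.62×10^14 m² → Δh = 2.68 m = 268 cm.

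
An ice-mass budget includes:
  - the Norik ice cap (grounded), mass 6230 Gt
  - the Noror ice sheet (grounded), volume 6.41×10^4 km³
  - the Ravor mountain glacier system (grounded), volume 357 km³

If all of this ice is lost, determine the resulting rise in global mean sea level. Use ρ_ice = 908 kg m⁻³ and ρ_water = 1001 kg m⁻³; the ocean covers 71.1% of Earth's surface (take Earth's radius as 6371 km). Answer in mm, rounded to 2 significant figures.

Norik: 6230 Gt = 6.230×10^15 kg; dividing by ρ_w = 1001 kg m⁻³ gives 6.224×10^12 m³ of water.
Noror: 6.41×10^4 km³ × (908/1001) = 5.814×10^4 km³ of water.
Ravor: 357 km³ × (908/1001) = 323.8 km³ of water.
Total added water ≈ 6.469×10^13 m³ over 3.63×10^14 m² → Δh = 0.178 m = 180 mm.

≈ 180 mm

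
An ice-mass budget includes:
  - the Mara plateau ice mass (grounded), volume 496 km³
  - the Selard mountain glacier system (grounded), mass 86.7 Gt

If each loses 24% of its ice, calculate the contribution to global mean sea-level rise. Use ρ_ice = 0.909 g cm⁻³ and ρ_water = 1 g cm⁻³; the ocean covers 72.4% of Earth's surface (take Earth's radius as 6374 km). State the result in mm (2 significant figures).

Mara: 0.24 × 496 km³ × (909/1000) = 108.2 km³ of water.
Selard: 0.24 × 86.7 Gt = 2.081×10^13 kg; dividing by ρ_w = 1 g cm⁻³ = 1000 kg m⁻³ gives 2.081×10^10 m³ of water.
Total added water ≈ 1.290×10^11 m³ over 3.70×10^14 m² → Δh = 3.49×10^-4 m = 0.35 mm.

≈ 0.35 mm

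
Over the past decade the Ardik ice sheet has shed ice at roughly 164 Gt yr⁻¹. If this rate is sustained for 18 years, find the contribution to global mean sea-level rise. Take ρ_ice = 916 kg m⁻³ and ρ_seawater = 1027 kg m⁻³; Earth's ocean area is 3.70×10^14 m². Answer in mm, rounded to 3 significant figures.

≈ 7.77 mm

Total mass lost = 164 Gt/yr × 18 yr = 2952 Gt = 2.952×10^15 kg.
ρ_w = 1027 kg m⁻³, so water volume = 2.952×10^15 / 1027 = 2.874×10^12 m³.
Δh = 2.874×10^12 / 3.70×10^14 = 7.77×10^-3 m = 7.77 mm.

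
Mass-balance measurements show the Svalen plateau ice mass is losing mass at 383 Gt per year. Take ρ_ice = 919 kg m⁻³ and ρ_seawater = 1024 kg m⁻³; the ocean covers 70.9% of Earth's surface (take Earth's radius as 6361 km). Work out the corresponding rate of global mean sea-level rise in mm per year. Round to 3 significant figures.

≈ 1.04 mm/yr

ρ_w = 1024 kg m⁻³. Annual water volume added = 383 Gt / ρ_w = 3.830×10^14 kg / 1024 kg m⁻³ = 3.740×10^11 m³.
Δh per year = 3.740×10^11 / 3.61×10^14 = 1.04×10^-3 m = 1.04 mm.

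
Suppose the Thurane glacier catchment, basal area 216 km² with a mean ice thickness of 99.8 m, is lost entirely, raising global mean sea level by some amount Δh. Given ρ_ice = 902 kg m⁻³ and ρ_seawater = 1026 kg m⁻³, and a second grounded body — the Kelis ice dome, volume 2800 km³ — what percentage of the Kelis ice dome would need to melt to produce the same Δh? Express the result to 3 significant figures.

Equal sea-level rise means equal mass of meltwater, i.e. equal mass of ice lost.
Ice mass of Thurane: 1.944×10^13 kg; ice mass of Kelis: 2.526×10^15 kg.
Fraction required = 1.944×10^13 / 2.526×10^15 = 7.70×10^-3 → 0.770 %.

≈ 0.770 %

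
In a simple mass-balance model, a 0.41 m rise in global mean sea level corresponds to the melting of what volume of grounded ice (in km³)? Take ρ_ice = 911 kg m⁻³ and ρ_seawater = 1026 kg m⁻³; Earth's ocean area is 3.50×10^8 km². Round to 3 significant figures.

≈ 1.62×10^5 km³

Required water volume = Δh × A = 0.41 m × 3.50×10^14 m² = 1.435×10^14 m³ = 1.435×10^5 km³.
Ice volume = water volume × ρ_w/ρ_ice = 1.435×10^5 × 1026/911 = 1.62×10^5 km³.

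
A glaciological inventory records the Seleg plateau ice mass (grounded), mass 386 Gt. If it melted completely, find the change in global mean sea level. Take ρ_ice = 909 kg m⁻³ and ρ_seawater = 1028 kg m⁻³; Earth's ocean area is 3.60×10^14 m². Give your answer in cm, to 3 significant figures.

Seleg: 386 Gt = 3.860×10^14 kg; dividing by ρ_w = 1028 kg m⁻³ gives 3.755×10^11 m³ of water.
Spread over 3.60×10^14 m² of ocean, Δh = 3.755×10^11 / 3.60×10^14 = 1.04×10^-3 m = 0.104 cm.

≈ 0.104 cm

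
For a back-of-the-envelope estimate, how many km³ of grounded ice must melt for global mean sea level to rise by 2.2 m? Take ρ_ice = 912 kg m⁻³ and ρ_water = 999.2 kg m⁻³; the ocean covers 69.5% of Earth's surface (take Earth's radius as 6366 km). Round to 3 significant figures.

≈ 8.53×10^5 km³

Required water volume = Δh × A = 2.2 m × 3.54×10^14 m² = 7.787×10^14 m³ = 7.787×10^5 km³.
Ice volume = water volume × ρ_w/ρ_ice = 7.787×10^5 × 999.2/912 = 8.53×10^5 km³.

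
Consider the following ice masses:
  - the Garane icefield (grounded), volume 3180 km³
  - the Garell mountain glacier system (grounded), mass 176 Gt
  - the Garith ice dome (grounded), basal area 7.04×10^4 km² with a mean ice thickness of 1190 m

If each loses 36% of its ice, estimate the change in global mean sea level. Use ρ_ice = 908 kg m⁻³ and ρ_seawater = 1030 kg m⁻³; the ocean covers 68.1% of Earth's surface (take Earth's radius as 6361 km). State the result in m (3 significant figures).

≈ 0.0799 m

Garane: 0.36 × 3180 km³ × (908/1030) = 1009 km³ of water.
Garell: 0.36 × 176 Gt = 6.336×10^13 kg; dividing by ρ_w = 1030 kg m⁻³ gives 6.151×10^10 m³ of water.
Garith: ice volume = 7.04×10^4 km² × 1190 m = 8.378×10^4 km³; 0.36 × 8.378×10^4 × (908/1030) = 2.659×10^4 km³ of water.
Total added water ≈ 2.766×10^13 m³ over 3.46×10^14 m² → Δh = 0.0799 m.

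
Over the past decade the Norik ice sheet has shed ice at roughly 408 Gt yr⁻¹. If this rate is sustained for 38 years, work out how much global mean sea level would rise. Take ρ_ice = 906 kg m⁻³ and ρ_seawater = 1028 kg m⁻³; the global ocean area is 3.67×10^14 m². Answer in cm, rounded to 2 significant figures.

≈ 4.1 cm

Total mass lost = 408 Gt/yr × 38 yr = 1.550×10^4 Gt = 1.550×10^16 kg.
ρ_w = 1028 kg m⁻³, so water volume = 1.550×10^16 / 1028 = 1.508×10^13 m³.
Δh = 1.508×10^13 / 3.67×10^14 = 0.0411 m = 4.1 cm.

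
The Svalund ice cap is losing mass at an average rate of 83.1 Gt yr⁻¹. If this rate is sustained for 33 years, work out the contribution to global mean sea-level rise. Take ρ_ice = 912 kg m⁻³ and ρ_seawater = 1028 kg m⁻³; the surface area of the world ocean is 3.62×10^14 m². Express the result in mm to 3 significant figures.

≈ 7.37 mm

Total mass lost = 83.1 Gt/yr × 33 yr = 2742 Gt = 2.742×10^15 kg.
ρ_w = 1028 kg m⁻³, so water volume = 2.742×10^15 / 1028 = 2.668×10^12 m³.
Δh = 2.668×10^12 / 3.62×10^14 = 7.37×10^-3 m = 7.37 mm.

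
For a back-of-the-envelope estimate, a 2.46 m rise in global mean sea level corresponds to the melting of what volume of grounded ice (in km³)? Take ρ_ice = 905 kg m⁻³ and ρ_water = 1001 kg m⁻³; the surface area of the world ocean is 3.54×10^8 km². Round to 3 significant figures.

≈ 9.63×10^5 km³

Required water volume = Δh × A = 2.46 m × 3.54×10^14 m² = 8.708×10^14 m³ = 8.708×10^5 km³.
Ice volume = water volume × ρ_w/ρ_ice = 8.708×10^5 × 1001/905 = 9.63×10^5 km³.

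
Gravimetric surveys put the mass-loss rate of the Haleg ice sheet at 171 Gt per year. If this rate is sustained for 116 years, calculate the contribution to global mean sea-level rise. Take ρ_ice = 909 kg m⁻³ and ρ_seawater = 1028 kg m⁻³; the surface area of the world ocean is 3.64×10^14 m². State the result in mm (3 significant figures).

≈ 53.0 mm

Total mass lost = 171 Gt/yr × 116 yr = 1.984×10^4 Gt = 1.984×10^16 kg.
ρ_w = 1028 kg m⁻³, so water volume = 1.984×10^16 / 1028 = 1.930×10^13 m³.
Δh = 1.930×10^13 / 3.64×10^14 = 0.0530 m = 53.0 mm.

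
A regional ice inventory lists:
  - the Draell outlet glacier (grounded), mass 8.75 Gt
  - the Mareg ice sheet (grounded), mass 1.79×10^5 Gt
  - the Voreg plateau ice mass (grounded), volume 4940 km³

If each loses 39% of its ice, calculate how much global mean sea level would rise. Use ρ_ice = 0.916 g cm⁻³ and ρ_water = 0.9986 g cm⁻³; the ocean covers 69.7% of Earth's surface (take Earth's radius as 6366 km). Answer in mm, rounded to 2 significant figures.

Draell: 0.39 × 8.75 Gt = 3.412×10^12 kg; dividing by ρ_w = 0.9986 g cm⁻³ = 998.6 kg m⁻³ gives 3.417×10^9 m³ of water.
Mareg: 0.39 × 1.79×10^5 Gt = 6.981×10^16 kg; dividing by ρ_w = 998.6 kg m⁻³ gives 6.991×10^13 m³ of water.
Voreg: 0.39 × 4940 km³ × (916/998.6) = 1767 km³ of water.
Total added water ≈ 7.168×10^13 m³ over 3.55×10^14 m² → Δh = 0.202 m = 200 mm.

≈ 200 mm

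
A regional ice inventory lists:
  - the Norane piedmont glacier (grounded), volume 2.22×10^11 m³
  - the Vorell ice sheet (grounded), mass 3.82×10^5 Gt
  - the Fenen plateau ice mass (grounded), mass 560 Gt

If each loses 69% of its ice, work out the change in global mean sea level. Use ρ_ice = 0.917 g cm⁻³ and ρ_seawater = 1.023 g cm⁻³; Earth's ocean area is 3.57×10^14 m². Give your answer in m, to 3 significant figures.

Norane: 0.69 × 2.22×10^11 m³ × (917/1023) = 1.373×10^11 m³ of water.
Vorell: 0.69 × 3.82×10^5 Gt = 2.636×10^17 kg; dividing by ρ_w = 1.023 g cm⁻³ = 1023 kg m⁻³ gives 2.577×10^14 m³ of water.
Fenen: 0.69 × 560 Gt = 3.864×10^14 kg; dividing by ρ_w = 1023 kg m⁻³ gives 3.777×10^11 m³ of water.
Total added water ≈ 2.582×10^14 m³ over 3.57×10^14 m² → Δh = 0.723 m.

≈ 0.723 m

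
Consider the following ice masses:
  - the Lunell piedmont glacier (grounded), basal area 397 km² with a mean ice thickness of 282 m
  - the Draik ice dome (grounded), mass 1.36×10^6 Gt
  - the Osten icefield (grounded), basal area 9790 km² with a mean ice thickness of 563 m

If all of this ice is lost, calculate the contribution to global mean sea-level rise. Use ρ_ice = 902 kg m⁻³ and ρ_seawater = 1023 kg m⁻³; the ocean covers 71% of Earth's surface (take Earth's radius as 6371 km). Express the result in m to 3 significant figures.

Lunell: ice volume = 397 km² × 282 m = 112.0 km³; 112.0 × (902/1023) = 98.71 km³ of water.
Draik: 1.36×10^6 Gt = 1.360×10^18 kg; dividing by ρ_w = 1023 kg m⁻³ gives 1.329×10^15 m³ of water.
Osten: ice volume = 9790 km² × 563 m = 5512 km³; 5512 × (902/1023) = 4860 km³ of water.
Total added water ≈ 1.334×10^15 m³ over 3.62×10^14 m² → Δh = 3.68 m.

≈ 3.68 m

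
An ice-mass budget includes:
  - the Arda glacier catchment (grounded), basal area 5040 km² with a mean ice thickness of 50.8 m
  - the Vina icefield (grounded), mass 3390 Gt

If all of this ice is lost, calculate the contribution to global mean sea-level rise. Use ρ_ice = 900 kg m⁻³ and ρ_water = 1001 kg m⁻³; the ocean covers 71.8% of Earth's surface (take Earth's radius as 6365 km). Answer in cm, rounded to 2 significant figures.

≈ 0.99 cm

Arda: ice volume = 5040 km² × 50.8 m = 256.0 km³; 256.0 × (900/1001) = 230.2 km³ of water.
Vina: 3390 Gt = 3.390×10^15 kg; dividing by ρ_w = 1001 kg m⁻³ gives 3.387×10^12 m³ of water.
Total added water ≈ 3.617×10^12 m³ over 3.66×10^14 m² → Δh = 9.89×10^-3 m = 0.99 cm.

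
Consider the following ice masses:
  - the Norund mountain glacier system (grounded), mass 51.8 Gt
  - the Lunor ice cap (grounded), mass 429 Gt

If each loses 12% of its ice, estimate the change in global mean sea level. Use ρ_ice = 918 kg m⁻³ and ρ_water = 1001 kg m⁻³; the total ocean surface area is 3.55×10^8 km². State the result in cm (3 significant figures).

≈ 0.0162 cm

Norund: 0.12 × 51.8 Gt = 6.216×10^12 kg; dividing by ρ_w = 1001 kg m⁻³ gives 6.210×10^9 m³ of water.
Lunor: 0.12 × 429 Gt = 5.148×10^13 kg; dividing by ρ_w = 1001 kg m⁻³ gives 5.143×10^10 m³ of water.
Total added water ≈ 5.764×10^10 m³ over 3.55×10^14 m² → Δh = 1.62×10^-4 m = 0.0162 cm.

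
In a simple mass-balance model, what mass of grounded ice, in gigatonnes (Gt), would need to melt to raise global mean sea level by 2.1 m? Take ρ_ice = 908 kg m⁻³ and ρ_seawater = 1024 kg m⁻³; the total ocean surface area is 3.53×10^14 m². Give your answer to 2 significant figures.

≈ 7.6×10^5 Gt

Required water volume = Δh × A = 2.1 m × 3.53×10^14 m² = 7.413×10^14 m³.
ρ_w = 1024 kg m⁻³, so the mass of water = 7.413×10^14 m³ × 1024 kg m⁻³ = 7.591×10^17 kg = 7.6×10^5 Gt (and the same mass of ice, by conservation).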